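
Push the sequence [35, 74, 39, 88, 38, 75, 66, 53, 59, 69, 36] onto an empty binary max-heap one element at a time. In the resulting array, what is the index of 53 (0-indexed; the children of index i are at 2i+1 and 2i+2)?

Insert 35:
  append 35 at index 0 → [35] (no swap needed)
Insert 74:
  append 74 at index 1 → [35, 74]
  74 > parent 35 at index 0, swap → [74, 35]
Insert 39:
  append 39 at index 2 → [74, 35, 39] (no swap needed)
Insert 88:
  append 88 at index 3 → [74, 35, 39, 88]
  88 > parent 35 at index 1, swap → [74, 88, 39, 35]
  88 > parent 74 at index 0, swap → [88, 74, 39, 35]
Insert 38:
  append 38 at index 4 → [88, 74, 39, 35, 38] (no swap needed)
Insert 75:
  append 75 at index 5 → [88, 74, 39, 35, 38, 75]
  75 > parent 39 at index 2, swap → [88, 74, 75, 35, 38, 39]
Insert 66:
  append 66 at index 6 → [88, 74, 75, 35, 38, 39, 66] (no swap needed)
Insert 53:
  append 53 at index 7 → [88, 74, 75, 35, 38, 39, 66, 53]
  53 > parent 35 at index 3, swap → [88, 74, 75, 53, 38, 39, 66, 35]
Insert 59:
  append 59 at index 8 → [88, 74, 75, 53, 38, 39, 66, 35, 59]
  59 > parent 53 at index 3, swap → [88, 74, 75, 59, 38, 39, 66, 35, 53]
Insert 69:
  append 69 at index 9 → [88, 74, 75, 59, 38, 39, 66, 35, 53, 69]
  69 > parent 38 at index 4, swap → [88, 74, 75, 59, 69, 39, 66, 35, 53, 38]
Insert 36:
  append 36 at index 10 → [88, 74, 75, 59, 69, 39, 66, 35, 53, 38, 36] (no swap needed)
resulting array: [88, 74, 75, 59, 69, 39, 66, 35, 53, 38, 36]

8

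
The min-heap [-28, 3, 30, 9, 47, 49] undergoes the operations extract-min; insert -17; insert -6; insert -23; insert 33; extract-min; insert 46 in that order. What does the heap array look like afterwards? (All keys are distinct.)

[-17, 9, -6, 33, 47, 30, 3, 49, 46]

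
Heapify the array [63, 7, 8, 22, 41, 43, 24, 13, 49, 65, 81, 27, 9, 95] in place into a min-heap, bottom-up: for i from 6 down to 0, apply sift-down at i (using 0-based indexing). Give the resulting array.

[7, 13, 8, 22, 41, 9, 24, 63, 49, 65, 81, 27, 43, 95]

sift down from index 6: already satisfies heap property
sift down from index 5:
  43 vs smaller child 9 at index 12, swap → [63, 7, 8, 22, 41, 9, 24, 13, 49, 65, 81, 27, 43, 95]
sift down from index 4: already satisfies heap property
sift down from index 3:
  22 vs smaller child 13 at index 7, swap → [63, 7, 8, 13, 41, 9, 24, 22, 49, 65, 81, 27, 43, 95]
sift down from index 2: already satisfies heap property
sift down from index 1: already satisfies heap property
sift down from index 0:
  63 vs smaller child 7 at index 1, swap → [7, 63, 8, 13, 41, 9, 24, 22, 49, 65, 81, 27, 43, 95]
  63 vs smaller child 13 at index 3, swap → [7, 13, 8, 63, 41, 9, 24, 22, 49, 65, 81, 27, 43, 95]
  63 vs smaller child 22 at index 7, swap → [7, 13, 8, 22, 41, 9, 24, 63, 49, 65, 81, 27, 43, 95]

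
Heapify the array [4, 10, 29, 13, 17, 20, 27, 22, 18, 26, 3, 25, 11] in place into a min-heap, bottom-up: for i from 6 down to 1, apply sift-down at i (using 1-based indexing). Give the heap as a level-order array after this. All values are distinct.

[3, 4, 11, 13, 10, 20, 27, 22, 18, 26, 17, 25, 29]

sift down from index 6:
  20 vs smaller child 11 at index 13, swap → [4, 10, 29, 13, 17, 11, 27, 22, 18, 26, 3, 25, 20]
sift down from index 5:
  17 vs smaller child 3 at index 11, swap → [4, 10, 29, 13, 3, 11, 27, 22, 18, 26, 17, 25, 20]
sift down from index 4: already satisfies heap property
sift down from index 3:
  29 vs smaller child 11 at index 6, swap → [4, 10, 11, 13, 3, 29, 27, 22, 18, 26, 17, 25, 20]
  29 vs smaller child 20 at index 13, swap → [4, 10, 11, 13, 3, 20, 27, 22, 18, 26, 17, 25, 29]
sift down from index 2:
  10 vs smaller child 3 at index 5, swap → [4, 3, 11, 13, 10, 20, 27, 22, 18, 26, 17, 25, 29]
sift down from index 1:
  4 vs smaller child 3 at index 2, swap → [3, 4, 11, 13, 10, 20, 27, 22, 18, 26, 17, 25, 29]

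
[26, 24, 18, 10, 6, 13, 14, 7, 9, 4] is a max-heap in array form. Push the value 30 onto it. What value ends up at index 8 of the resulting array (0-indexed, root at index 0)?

append 30 at index 10 → [26, 24, 18, 10, 6, 13, 14, 7, 9, 4, 30]
30 > parent 6 at index 4, swap → [26, 24, 18, 10, 30, 13, 14, 7, 9, 4, 6]
30 > parent 24 at index 1, swap → [26, 30, 18, 10, 24, 13, 14, 7, 9, 4, 6]
30 > parent 26 at index 0, swap → [30, 26, 18, 10, 24, 13, 14, 7, 9, 4, 6]
resulting array: [30, 26, 18, 10, 24, 13, 14, 7, 9, 4, 6]

9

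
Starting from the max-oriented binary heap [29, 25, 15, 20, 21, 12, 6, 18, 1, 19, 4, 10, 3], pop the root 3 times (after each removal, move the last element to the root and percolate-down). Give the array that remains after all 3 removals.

extract-max #1 returns 29:
  remove root 29; move last element 3 to root → [3, 25, 15, 20, 21, 12, 6, 18, 1, 19, 4, 10]
  3 vs larger child 25 at index 1, swap → [25, 3, 15, 20, 21, 12, 6, 18, 1, 19, 4, 10]
  3 vs larger child 21 at index 4, swap → [25, 21, 15, 20, 3, 12, 6, 18, 1, 19, 4, 10]
  3 vs larger child 19 at index 9, swap → [25, 21, 15, 20, 19, 12, 6, 18, 1, 3, 4, 10]
extract-max #2 returns 25:
  remove root 25; move last element 10 to root → [10, 21, 15, 20, 19, 12, 6, 18, 1, 3, 4]
  10 vs larger child 21 at index 1, swap → [21, 10, 15, 20, 19, 12, 6, 18, 1, 3, 4]
  10 vs larger child 20 at index 3, swap → [21, 20, 15, 10, 19, 12, 6, 18, 1, 3, 4]
  10 vs larger child 18 at index 7, swap → [21, 20, 15, 18, 19, 12, 6, 10, 1, 3, 4]
extract-max #3 returns 21:
  remove root 21; move last element 4 to root → [4, 20, 15, 18, 19, 12, 6, 10, 1, 3]
  4 vs larger child 20 at index 1, swap → [20, 4, 15, 18, 19, 12, 6, 10, 1, 3]
  4 vs larger child 19 at index 4, swap → [20, 19, 15, 18, 4, 12, 6, 10, 1, 3]

[20, 19, 15, 18, 4, 12, 6, 10, 1, 3]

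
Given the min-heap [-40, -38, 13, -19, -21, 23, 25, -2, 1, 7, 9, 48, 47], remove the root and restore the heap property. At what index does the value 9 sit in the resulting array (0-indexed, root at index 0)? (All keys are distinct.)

10

remove root -40; move last element 47 to root → [47, -38, 13, -19, -21, 23, 25, -2, 1, 7, 9, 48]
47 vs smaller child -38 at index 1, swap → [-38, 47, 13, -19, -21, 23, 25, -2, 1, 7, 9, 48]
47 vs smaller child -21 at index 4, swap → [-38, -21, 13, -19, 47, 23, 25, -2, 1, 7, 9, 48]
47 vs smaller child 7 at index 9, swap → [-38, -21, 13, -19, 7, 23, 25, -2, 1, 47, 9, 48]
resulting array: [-38, -21, 13, -19, 7, 23, 25, -2, 1, 47, 9, 48]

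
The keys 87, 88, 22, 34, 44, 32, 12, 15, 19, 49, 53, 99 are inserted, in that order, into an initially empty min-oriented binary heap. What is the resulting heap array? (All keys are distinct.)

Insert 87:
  append 87 at index 0 → [87] (no swap needed)
Insert 88:
  append 88 at index 1 → [87, 88] (no swap needed)
Insert 22:
  append 22 at index 2 → [87, 88, 22]
  22 < parent 87 at index 0, swap → [22, 88, 87]
Insert 34:
  append 34 at index 3 → [22, 88, 87, 34]
  34 < parent 88 at index 1, swap → [22, 34, 87, 88]
Insert 44:
  append 44 at index 4 → [22, 34, 87, 88, 44] (no swap needed)
Insert 32:
  append 32 at index 5 → [22, 34, 87, 88, 44, 32]
  32 < parent 87 at index 2, swap → [22, 34, 32, 88, 44, 87]
Insert 12:
  append 12 at index 6 → [22, 34, 32, 88, 44, 87, 12]
  12 < parent 32 at index 2, swap → [22, 34, 12, 88, 44, 87, 32]
  12 < parent 22 at index 0, swap → [12, 34, 22, 88, 44, 87, 32]
Insert 15:
  append 15 at index 7 → [12, 34, 22, 88, 44, 87, 32, 15]
  15 < parent 88 at index 3, swap → [12, 34, 22, 15, 44, 87, 32, 88]
  15 < parent 34 at index 1, swap → [12, 15, 22, 34, 44, 87, 32, 88]
Insert 19:
  append 19 at index 8 → [12, 15, 22, 34, 44, 87, 32, 88, 19]
  19 < parent 34 at index 3, swap → [12, 15, 22, 19, 44, 87, 32, 88, 34]
Insert 49:
  append 49 at index 9 → [12, 15, 22, 19, 44, 87, 32, 88, 34, 49] (no swap needed)
Insert 53:
  append 53 at index 10 → [12, 15, 22, 19, 44, 87, 32, 88, 34, 49, 53] (no swap needed)
Insert 99:
  append 99 at index 11 → [12, 15, 22, 19, 44, 87, 32, 88, 34, 49, 53, 99] (no swap needed)

[12, 15, 22, 19, 44, 87, 32, 88, 34, 49, 53, 99]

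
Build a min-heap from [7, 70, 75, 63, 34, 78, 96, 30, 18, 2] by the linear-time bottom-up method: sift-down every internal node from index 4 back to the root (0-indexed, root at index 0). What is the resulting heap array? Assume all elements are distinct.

sift down from index 4:
  34 vs only child 2 at index 9, swap → [7, 70, 75, 63, 2, 78, 96, 30, 18, 34]
sift down from index 3:
  63 vs smaller child 18 at index 8, swap → [7, 70, 75, 18, 2, 78, 96, 30, 63, 34]
sift down from index 2: already satisfies heap property
sift down from index 1:
  70 vs smaller child 2 at index 4, swap → [7, 2, 75, 18, 70, 78, 96, 30, 63, 34]
  70 vs only child 34 at index 9, swap → [7, 2, 75, 18, 34, 78, 96, 30, 63, 70]
sift down from index 0:
  7 vs smaller child 2 at index 1, swap → [2, 7, 75, 18, 34, 78, 96, 30, 63, 70]

[2, 7, 75, 18, 34, 78, 96, 30, 63, 70]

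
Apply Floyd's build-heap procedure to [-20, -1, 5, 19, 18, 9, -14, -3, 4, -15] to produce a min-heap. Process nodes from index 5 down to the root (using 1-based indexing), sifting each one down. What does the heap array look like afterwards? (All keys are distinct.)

[-20, -15, -14, -3, -1, 9, 5, 19, 4, 18]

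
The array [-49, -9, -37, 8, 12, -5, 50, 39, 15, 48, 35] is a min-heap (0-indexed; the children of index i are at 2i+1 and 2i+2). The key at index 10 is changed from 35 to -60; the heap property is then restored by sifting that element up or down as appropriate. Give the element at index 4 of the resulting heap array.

-9

set index 10 from 35 to -60 → [-49, -9, -37, 8, 12, -5, 50, 39, 15, 48, -60]
-60 < parent 12 at index 4, swap → [-49, -9, -37, 8, -60, -5, 50, 39, 15, 48, 12]
-60 < parent -9 at index 1, swap → [-49, -60, -37, 8, -9, -5, 50, 39, 15, 48, 12]
-60 < parent -49 at index 0, swap → [-60, -49, -37, 8, -9, -5, 50, 39, 15, 48, 12]
resulting array: [-60, -49, -37, 8, -9, -5, 50, 39, 15, 48, 12]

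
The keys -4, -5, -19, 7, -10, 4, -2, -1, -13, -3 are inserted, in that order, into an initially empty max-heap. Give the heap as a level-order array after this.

Insert -4:
  append -4 at index 0 → [-4] (no swap needed)
Insert -5:
  append -5 at index 1 → [-4, -5] (no swap needed)
Insert -19:
  append -19 at index 2 → [-4, -5, -19] (no swap needed)
Insert 7:
  append 7 at index 3 → [-4, -5, -19, 7]
  7 > parent -5 at index 1, swap → [-4, 7, -19, -5]
  7 > parent -4 at index 0, swap → [7, -4, -19, -5]
Insert -10:
  append -10 at index 4 → [7, -4, -19, -5, -10] (no swap needed)
Insert 4:
  append 4 at index 5 → [7, -4, -19, -5, -10, 4]
  4 > parent -19 at index 2, swap → [7, -4, 4, -5, -10, -19]
Insert -2:
  append -2 at index 6 → [7, -4, 4, -5, -10, -19, -2] (no swap needed)
Insert -1:
  append -1 at index 7 → [7, -4, 4, -5, -10, -19, -2, -1]
  -1 > parent -5 at index 3, swap → [7, -4, 4, -1, -10, -19, -2, -5]
  -1 > parent -4 at index 1, swap → [7, -1, 4, -4, -10, -19, -2, -5]
Insert -13:
  append -13 at index 8 → [7, -1, 4, -4, -10, -19, -2, -5, -13] (no swap needed)
Insert -3:
  append -3 at index 9 → [7, -1, 4, -4, -10, -19, -2, -5, -13, -3]
  -3 > parent -10 at index 4, swap → [7, -1, 4, -4, -3, -19, -2, -5, -13, -10]

[7, -1, 4, -4, -3, -19, -2, -5, -13, -10]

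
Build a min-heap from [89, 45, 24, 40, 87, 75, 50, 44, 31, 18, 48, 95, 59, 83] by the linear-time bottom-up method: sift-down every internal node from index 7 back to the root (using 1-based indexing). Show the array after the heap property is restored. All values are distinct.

[18, 31, 24, 40, 45, 59, 50, 44, 89, 87, 48, 95, 75, 83]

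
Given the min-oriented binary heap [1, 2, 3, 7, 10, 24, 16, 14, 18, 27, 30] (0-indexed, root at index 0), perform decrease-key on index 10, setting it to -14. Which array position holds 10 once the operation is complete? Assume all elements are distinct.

10

set index 10 from 30 to -14 → [1, 2, 3, 7, 10, 24, 16, 14, 18, 27, -14]
-14 < parent 10 at index 4, swap → [1, 2, 3, 7, -14, 24, 16, 14, 18, 27, 10]
-14 < parent 2 at index 1, swap → [1, -14, 3, 7, 2, 24, 16, 14, 18, 27, 10]
-14 < parent 1 at index 0, swap → [-14, 1, 3, 7, 2, 24, 16, 14, 18, 27, 10]
resulting array: [-14, 1, 3, 7, 2, 24, 16, 14, 18, 27, 10]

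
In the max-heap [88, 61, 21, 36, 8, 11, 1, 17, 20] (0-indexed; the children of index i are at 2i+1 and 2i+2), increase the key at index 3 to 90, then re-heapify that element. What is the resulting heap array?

set index 3 from 36 to 90 → [88, 61, 21, 90, 8, 11, 1, 17, 20]
90 > parent 61 at index 1, swap → [88, 90, 21, 61, 8, 11, 1, 17, 20]
90 > parent 88 at index 0, swap → [90, 88, 21, 61, 8, 11, 1, 17, 20]

[90, 88, 21, 61, 8, 11, 1, 17, 20]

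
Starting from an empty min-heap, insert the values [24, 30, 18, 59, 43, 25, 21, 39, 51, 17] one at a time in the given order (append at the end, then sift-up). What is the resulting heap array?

Insert 24:
  append 24 at index 0 → [24] (no swap needed)
Insert 30:
  append 30 at index 1 → [24, 30] (no swap needed)
Insert 18:
  append 18 at index 2 → [24, 30, 18]
  18 < parent 24 at index 0, swap → [18, 30, 24]
Insert 59:
  append 59 at index 3 → [18, 30, 24, 59] (no swap needed)
Insert 43:
  append 43 at index 4 → [18, 30, 24, 59, 43] (no swap needed)
Insert 25:
  append 25 at index 5 → [18, 30, 24, 59, 43, 25] (no swap needed)
Insert 21:
  append 21 at index 6 → [18, 30, 24, 59, 43, 25, 21]
  21 < parent 24 at index 2, swap → [18, 30, 21, 59, 43, 25, 24]
Insert 39:
  append 39 at index 7 → [18, 30, 21, 59, 43, 25, 24, 39]
  39 < parent 59 at index 3, swap → [18, 30, 21, 39, 43, 25, 24, 59]
Insert 51:
  append 51 at index 8 → [18, 30, 21, 39, 43, 25, 24, 59, 51] (no swap needed)
Insert 17:
  append 17 at index 9 → [18, 30, 21, 39, 43, 25, 24, 59, 51, 17]
  17 < parent 43 at index 4, swap → [18, 30, 21, 39, 17, 25, 24, 59, 51, 43]
  17 < parent 30 at index 1, swap → [18, 17, 21, 39, 30, 25, 24, 59, 51, 43]
  17 < parent 18 at index 0, swap → [17, 18, 21, 39, 30, 25, 24, 59, 51, 43]

[17, 18, 21, 39, 30, 25, 24, 59, 51, 43]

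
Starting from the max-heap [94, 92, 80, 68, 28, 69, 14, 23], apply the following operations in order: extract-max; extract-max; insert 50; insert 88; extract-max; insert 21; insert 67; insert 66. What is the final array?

[80, 68, 69, 67, 66, 14, 50, 21, 23, 28]

extract-max → returns 94:
  remove root 94; move last element 23 to root → [23, 92, 80, 68, 28, 69, 14]
  23 vs larger child 92 at index 1, swap → [92, 23, 80, 68, 28, 69, 14]
  23 vs larger child 68 at index 3, swap → [92, 68, 80, 23, 28, 69, 14]
extract-max → returns 92:
  remove root 92; move last element 14 to root → [14, 68, 80, 23, 28, 69]
  14 vs larger child 80 at index 2, swap → [80, 68, 14, 23, 28, 69]
  14 vs only child 69 at index 5, swap → [80, 68, 69, 23, 28, 14]
insert 50:
  append 50 at index 6 → [80, 68, 69, 23, 28, 14, 50] (no swap needed)
insert 88:
  append 88 at index 7 → [80, 68, 69, 23, 28, 14, 50, 88]
  88 > parent 23 at index 3, swap → [80, 68, 69, 88, 28, 14, 50, 23]
  88 > parent 68 at index 1, swap → [80, 88, 69, 68, 28, 14, 50, 23]
  88 > parent 80 at index 0, swap → [88, 80, 69, 68, 28, 14, 50, 23]
extract-max → returns 88:
  remove root 88; move last element 23 to root → [23, 80, 69, 68, 28, 14, 50]
  23 vs larger child 80 at index 1, swap → [80, 23, 69, 68, 28, 14, 50]
  23 vs larger child 68 at index 3, swap → [80, 68, 69, 23, 28, 14, 50]
insert 21:
  append 21 at index 7 → [80, 68, 69, 23, 28, 14, 50, 21] (no swap needed)
insert 67:
  append 67 at index 8 → [80, 68, 69, 23, 28, 14, 50, 21, 67]
  67 > parent 23 at index 3, swap → [80, 68, 69, 67, 28, 14, 50, 21, 23]
insert 66:
  append 66 at index 9 → [80, 68, 69, 67, 28, 14, 50, 21, 23, 66]
  66 > parent 28 at index 4, swap → [80, 68, 69, 67, 66, 14, 50, 21, 23, 28]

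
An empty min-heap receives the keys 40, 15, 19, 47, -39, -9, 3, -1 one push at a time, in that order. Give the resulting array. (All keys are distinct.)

[-39, -1, -9, 15, 40, 19, 3, 47]

Insert 40:
  append 40 at index 0 → [40] (no swap needed)
Insert 15:
  append 15 at index 1 → [40, 15]
  15 < parent 40 at index 0, swap → [15, 40]
Insert 19:
  append 19 at index 2 → [15, 40, 19] (no swap needed)
Insert 47:
  append 47 at index 3 → [15, 40, 19, 47] (no swap needed)
Insert -39:
  append -39 at index 4 → [15, 40, 19, 47, -39]
  -39 < parent 40 at index 1, swap → [15, -39, 19, 47, 40]
  -39 < parent 15 at index 0, swap → [-39, 15, 19, 47, 40]
Insert -9:
  append -9 at index 5 → [-39, 15, 19, 47, 40, -9]
  -9 < parent 19 at index 2, swap → [-39, 15, -9, 47, 40, 19]
Insert 3:
  append 3 at index 6 → [-39, 15, -9, 47, 40, 19, 3] (no swap needed)
Insert -1:
  append -1 at index 7 → [-39, 15, -9, 47, 40, 19, 3, -1]
  -1 < parent 47 at index 3, swap → [-39, 15, -9, -1, 40, 19, 3, 47]
  -1 < parent 15 at index 1, swap → [-39, -1, -9, 15, 40, 19, 3, 47]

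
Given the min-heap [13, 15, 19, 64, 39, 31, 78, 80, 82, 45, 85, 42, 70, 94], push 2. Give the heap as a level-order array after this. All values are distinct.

append 2 at index 14 → [13, 15, 19, 64, 39, 31, 78, 80, 82, 45, 85, 42, 70, 94, 2]
2 < parent 78 at index 6, swap → [13, 15, 19, 64, 39, 31, 2, 80, 82, 45, 85, 42, 70, 94, 78]
2 < parent 19 at index 2, swap → [13, 15, 2, 64, 39, 31, 19, 80, 82, 45, 85, 42, 70, 94, 78]
2 < parent 13 at index 0, swap → [2, 15, 13, 64, 39, 31, 19, 80, 82, 45, 85, 42, 70, 94, 78]

[2, 15, 13, 64, 39, 31, 19, 80, 82, 45, 85, 42, 70, 94, 78]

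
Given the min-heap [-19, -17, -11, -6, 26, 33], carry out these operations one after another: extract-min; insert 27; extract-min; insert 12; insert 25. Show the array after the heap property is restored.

[-11, -6, 12, 33, 26, 27, 25]

extract-min → returns -19:
  remove root -19; move last element 33 to root → [33, -17, -11, -6, 26]
  33 vs smaller child -17 at index 1, swap → [-17, 33, -11, -6, 26]
  33 vs smaller child -6 at index 3, swap → [-17, -6, -11, 33, 26]
insert 27:
  append 27 at index 5 → [-17, -6, -11, 33, 26, 27] (no swap needed)
extract-min → returns -17:
  remove root -17; move last element 27 to root → [27, -6, -11, 33, 26]
  27 vs smaller child -11 at index 2, swap → [-11, -6, 27, 33, 26]
insert 12:
  append 12 at index 5 → [-11, -6, 27, 33, 26, 12]
  12 < parent 27 at index 2, swap → [-11, -6, 12, 33, 26, 27]
insert 25:
  append 25 at index 6 → [-11, -6, 12, 33, 26, 27, 25] (no swap needed)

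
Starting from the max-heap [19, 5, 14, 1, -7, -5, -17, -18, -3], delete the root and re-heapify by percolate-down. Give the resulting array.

remove root 19; move last element -3 to root → [-3, 5, 14, 1, -7, -5, -17, -18]
-3 vs larger child 14 at index 2, swap → [14, 5, -3, 1, -7, -5, -17, -18]

[14, 5, -3, 1, -7, -5, -17, -18]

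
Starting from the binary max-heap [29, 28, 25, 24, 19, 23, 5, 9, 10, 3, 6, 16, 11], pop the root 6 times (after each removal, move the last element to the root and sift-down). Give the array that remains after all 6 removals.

extract-max #1 returns 29:
  remove root 29; move last element 11 to root → [11, 28, 25, 24, 19, 23, 5, 9, 10, 3, 6, 16]
  11 vs larger child 28 at index 1, swap → [28, 11, 25, 24, 19, 23, 5, 9, 10, 3, 6, 16]
  11 vs larger child 24 at index 3, swap → [28, 24, 25, 11, 19, 23, 5, 9, 10, 3, 6, 16]
extract-max #2 returns 28:
  remove root 28; move last element 16 to root → [16, 24, 25, 11, 19, 23, 5, 9, 10, 3, 6]
  16 vs larger child 25 at index 2, swap → [25, 24, 16, 11, 19, 23, 5, 9, 10, 3, 6]
  16 vs larger child 23 at index 5, swap → [25, 24, 23, 11, 19, 16, 5, 9, 10, 3, 6]
extract-max #3 returns 25:
  remove root 25; move last element 6 to root → [6, 24, 23, 11, 19, 16, 5, 9, 10, 3]
  6 vs larger child 24 at index 1, swap → [24, 6, 23, 11, 19, 16, 5, 9, 10, 3]
  6 vs larger child 19 at index 4, swap → [24, 19, 23, 11, 6, 16, 5, 9, 10, 3]
extract-max #4 returns 24:
  remove root 24; move last element 3 to root → [3, 19, 23, 11, 6, 16, 5, 9, 10]
  3 vs larger child 23 at index 2, swap → [23, 19, 3, 11, 6, 16, 5, 9, 10]
  3 vs larger child 16 at index 5, swap → [23, 19, 16, 11, 6, 3, 5, 9, 10]
extract-max #5 returns 23:
  remove root 23; move last element 10 to root → [10, 19, 16, 11, 6, 3, 5, 9]
  10 vs larger child 19 at index 1, swap → [19, 10, 16, 11, 6, 3, 5, 9]
  10 vs larger child 11 at index 3, swap → [19, 11, 16, 10, 6, 3, 5, 9]
extract-max #6 returns 19:
  remove root 19; move last element 9 to root → [9, 11, 16, 10, 6, 3, 5]
  9 vs larger child 16 at index 2, swap → [16, 11, 9, 10, 6, 3, 5]

[16, 11, 9, 10, 6, 3, 5]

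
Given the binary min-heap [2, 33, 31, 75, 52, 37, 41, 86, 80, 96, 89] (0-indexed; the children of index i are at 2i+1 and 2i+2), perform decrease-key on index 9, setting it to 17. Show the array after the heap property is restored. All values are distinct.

[2, 17, 31, 75, 33, 37, 41, 86, 80, 52, 89]

set index 9 from 96 to 17 → [2, 33, 31, 75, 52, 37, 41, 86, 80, 17, 89]
17 < parent 52 at index 4, swap → [2, 33, 31, 75, 17, 37, 41, 86, 80, 52, 89]
17 < parent 33 at index 1, swap → [2, 17, 31, 75, 33, 37, 41, 86, 80, 52, 89]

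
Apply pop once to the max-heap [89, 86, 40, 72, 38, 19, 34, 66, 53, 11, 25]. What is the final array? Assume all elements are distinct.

[86, 72, 40, 66, 38, 19, 34, 25, 53, 11]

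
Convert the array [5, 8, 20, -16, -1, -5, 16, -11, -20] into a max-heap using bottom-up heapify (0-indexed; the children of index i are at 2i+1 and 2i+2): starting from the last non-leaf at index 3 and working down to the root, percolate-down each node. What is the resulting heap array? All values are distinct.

[20, 8, 16, -11, -1, -5, 5, -16, -20]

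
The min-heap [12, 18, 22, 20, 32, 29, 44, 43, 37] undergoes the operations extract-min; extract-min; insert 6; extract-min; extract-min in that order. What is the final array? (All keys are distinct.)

[22, 32, 29, 37, 43, 44]

extract-min → returns 12:
  remove root 12; move last element 37 to root → [37, 18, 22, 20, 32, 29, 44, 43]
  37 vs smaller child 18 at index 1, swap → [18, 37, 22, 20, 32, 29, 44, 43]
  37 vs smaller child 20 at index 3, swap → [18, 20, 22, 37, 32, 29, 44, 43]
extract-min → returns 18:
  remove root 18; move last element 43 to root → [43, 20, 22, 37, 32, 29, 44]
  43 vs smaller child 20 at index 1, swap → [20, 43, 22, 37, 32, 29, 44]
  43 vs smaller child 32 at index 4, swap → [20, 32, 22, 37, 43, 29, 44]
insert 6:
  append 6 at index 7 → [20, 32, 22, 37, 43, 29, 44, 6]
  6 < parent 37 at index 3, swap → [20, 32, 22, 6, 43, 29, 44, 37]
  6 < parent 32 at index 1, swap → [20, 6, 22, 32, 43, 29, 44, 37]
  6 < parent 20 at index 0, swap → [6, 20, 22, 32, 43, 29, 44, 37]
extract-min → returns 6:
  remove root 6; move last element 37 to root → [37, 20, 22, 32, 43, 29, 44]
  37 vs smaller child 20 at index 1, swap → [20, 37, 22, 32, 43, 29, 44]
  37 vs smaller child 32 at index 3, swap → [20, 32, 22, 37, 43, 29, 44]
extract-min → returns 20:
  remove root 20; move last element 44 to root → [44, 32, 22, 37, 43, 29]
  44 vs smaller child 22 at index 2, swap → [22, 32, 44, 37, 43, 29]
  44 vs only child 29 at index 5, swap → [22, 32, 29, 37, 43, 44]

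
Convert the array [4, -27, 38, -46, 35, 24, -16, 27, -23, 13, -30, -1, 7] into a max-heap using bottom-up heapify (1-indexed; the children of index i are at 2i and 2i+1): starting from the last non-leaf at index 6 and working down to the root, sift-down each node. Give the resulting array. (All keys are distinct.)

[38, 35, 24, 27, 13, 7, -16, -46, -23, -27, -30, -1, 4]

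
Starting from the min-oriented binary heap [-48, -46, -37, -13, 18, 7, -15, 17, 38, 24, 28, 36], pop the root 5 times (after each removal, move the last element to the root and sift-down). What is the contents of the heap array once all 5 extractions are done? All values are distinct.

[7, 17, 24, 36, 18, 38, 28]

extract-min #1 returns -48:
  remove root -48; move last element 36 to root → [36, -46, -37, -13, 18, 7, -15, 17, 38, 24, 28]
  36 vs smaller child -46 at index 1, swap → [-46, 36, -37, -13, 18, 7, -15, 17, 38, 24, 28]
  36 vs smaller child -13 at index 3, swap → [-46, -13, -37, 36, 18, 7, -15, 17, 38, 24, 28]
  36 vs smaller child 17 at index 7, swap → [-46, -13, -37, 17, 18, 7, -15, 36, 38, 24, 28]
extract-min #2 returns -46:
  remove root -46; move last element 28 to root → [28, -13, -37, 17, 18, 7, -15, 36, 38, 24]
  28 vs smaller child -37 at index 2, swap → [-37, -13, 28, 17, 18, 7, -15, 36, 38, 24]
  28 vs smaller child -15 at index 6, swap → [-37, -13, -15, 17, 18, 7, 28, 36, 38, 24]
extract-min #3 returns -37:
  remove root -37; move last element 24 to root → [24, -13, -15, 17, 18, 7, 28, 36, 38]
  24 vs smaller child -15 at index 2, swap → [-15, -13, 24, 17, 18, 7, 28, 36, 38]
  24 vs smaller child 7 at index 5, swap → [-15, -13, 7, 17, 18, 24, 28, 36, 38]
extract-min #4 returns -15:
  remove root -15; move last element 38 to root → [38, -13, 7, 17, 18, 24, 28, 36]
  38 vs smaller child -13 at index 1, swap → [-13, 38, 7, 17, 18, 24, 28, 36]
  38 vs smaller child 17 at index 3, swap → [-13, 17, 7, 38, 18, 24, 28, 36]
  38 vs only child 36 at index 7, swap → [-13, 17, 7, 36, 18, 24, 28, 38]
extract-min #5 returns -13:
  remove root -13; move last element 38 to root → [38, 17, 7, 36, 18, 24, 28]
  38 vs smaller child 7 at index 2, swap → [7, 17, 38, 36, 18, 24, 28]
  38 vs smaller child 24 at index 5, swap → [7, 17, 24, 36, 18, 38, 28]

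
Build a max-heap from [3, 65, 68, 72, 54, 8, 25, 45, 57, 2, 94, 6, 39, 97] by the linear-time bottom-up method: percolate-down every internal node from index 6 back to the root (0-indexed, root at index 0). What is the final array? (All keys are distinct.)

[97, 94, 68, 72, 65, 39, 25, 45, 57, 2, 54, 6, 8, 3]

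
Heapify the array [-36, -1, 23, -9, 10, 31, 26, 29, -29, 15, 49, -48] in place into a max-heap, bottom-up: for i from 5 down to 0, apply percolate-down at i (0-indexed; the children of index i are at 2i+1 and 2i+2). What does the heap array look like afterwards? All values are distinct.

sift down from index 5: already satisfies heap property
sift down from index 4:
  10 vs larger child 49 at index 10, swap → [-36, -1, 23, -9, 49, 31, 26, 29, -29, 15, 10, -48]
sift down from index 3:
  -9 vs larger child 29 at index 7, swap → [-36, -1, 23, 29, 49, 31, 26, -9, -29, 15, 10, -48]
sift down from index 2:
  23 vs larger child 31 at index 5, swap → [-36, -1, 31, 29, 49, 23, 26, -9, -29, 15, 10, -48]
sift down from index 1:
  -1 vs larger child 49 at index 4, swap → [-36, 49, 31, 29, -1, 23, 26, -9, -29, 15, 10, -48]
  -1 vs larger child 15 at index 9, swap → [-36, 49, 31, 29, 15, 23, 26, -9, -29, -1, 10, -48]
sift down from index 0:
  -36 vs larger child 49 at index 1, swap → [49, -36, 31, 29, 15, 23, 26, -9, -29, -1, 10, -48]
  -36 vs larger child 29 at index 3, swap → [49, 29, 31, -36, 15, 23, 26, -9, -29, -1, 10, -48]
  -36 vs larger child -9 at index 7, swap → [49, 29, 31, -9, 15, 23, 26, -36, -29, -1, 10, -48]

[49, 29, 31, -9, 15, 23, 26, -36, -29, -1, 10, -48]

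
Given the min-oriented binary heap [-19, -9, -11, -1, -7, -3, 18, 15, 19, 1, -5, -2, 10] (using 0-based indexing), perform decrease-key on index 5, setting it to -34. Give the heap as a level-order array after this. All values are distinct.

[-34, -9, -19, -1, -7, -11, 18, 15, 19, 1, -5, -2, 10]

set index 5 from -3 to -34 → [-19, -9, -11, -1, -7, -34, 18, 15, 19, 1, -5, -2, 10]
-34 < parent -11 at index 2, swap → [-19, -9, -34, -1, -7, -11, 18, 15, 19, 1, -5, -2, 10]
-34 < parent -19 at index 0, swap → [-34, -9, -19, -1, -7, -11, 18, 15, 19, 1, -5, -2, 10]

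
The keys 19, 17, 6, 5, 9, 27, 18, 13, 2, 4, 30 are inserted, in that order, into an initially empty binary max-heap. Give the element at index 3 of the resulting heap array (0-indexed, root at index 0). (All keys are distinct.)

13

Insert 19:
  append 19 at index 0 → [19] (no swap needed)
Insert 17:
  append 17 at index 1 → [19, 17] (no swap needed)
Insert 6:
  append 6 at index 2 → [19, 17, 6] (no swap needed)
Insert 5:
  append 5 at index 3 → [19, 17, 6, 5] (no swap needed)
Insert 9:
  append 9 at index 4 → [19, 17, 6, 5, 9] (no swap needed)
Insert 27:
  append 27 at index 5 → [19, 17, 6, 5, 9, 27]
  27 > parent 6 at index 2, swap → [19, 17, 27, 5, 9, 6]
  27 > parent 19 at index 0, swap → [27, 17, 19, 5, 9, 6]
Insert 18:
  append 18 at index 6 → [27, 17, 19, 5, 9, 6, 18] (no swap needed)
Insert 13:
  append 13 at index 7 → [27, 17, 19, 5, 9, 6, 18, 13]
  13 > parent 5 at index 3, swap → [27, 17, 19, 13, 9, 6, 18, 5]
Insert 2:
  append 2 at index 8 → [27, 17, 19, 13, 9, 6, 18, 5, 2] (no swap needed)
Insert 4:
  append 4 at index 9 → [27, 17, 19, 13, 9, 6, 18, 5, 2, 4] (no swap needed)
Insert 30:
  append 30 at index 10 → [27, 17, 19, 13, 9, 6, 18, 5, 2, 4, 30]
  30 > parent 9 at index 4, swap → [27, 17, 19, 13, 30, 6, 18, 5, 2, 4, 9]
  30 > parent 17 at index 1, swap → [27, 30, 19, 13, 17, 6, 18, 5, 2, 4, 9]
  30 > parent 27 at index 0, swap → [30, 27, 19, 13, 17, 6, 18, 5, 2, 4, 9]
resulting array: [30, 27, 19, 13, 17, 6, 18, 5, 2, 4, 9]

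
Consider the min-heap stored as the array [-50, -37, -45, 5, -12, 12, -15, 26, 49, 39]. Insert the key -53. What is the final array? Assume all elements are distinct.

[-53, -50, -45, 5, -37, 12, -15, 26, 49, 39, -12]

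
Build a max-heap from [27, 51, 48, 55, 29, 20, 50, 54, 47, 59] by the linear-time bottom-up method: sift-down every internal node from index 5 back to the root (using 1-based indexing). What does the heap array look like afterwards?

sift down from index 5:
  29 vs only child 59 at index 10, swap → [27, 51, 48, 55, 59, 20, 50, 54, 47, 29]
sift down from index 4: already satisfies heap property
sift down from index 3:
  48 vs larger child 50 at index 7, swap → [27, 51, 50, 55, 59, 20, 48, 54, 47, 29]
sift down from index 2:
  51 vs larger child 59 at index 5, swap → [27, 59, 50, 55, 51, 20, 48, 54, 47, 29]
sift down from index 1:
  27 vs larger child 59 at index 2, swap → [59, 27, 50, 55, 51, 20, 48, 54, 47, 29]
  27 vs larger child 55 at index 4, swap → [59, 55, 50, 27, 51, 20, 48, 54, 47, 29]
  27 vs larger child 54 at index 8, swap → [59, 55, 50, 54, 51, 20, 48, 27, 47, 29]

[59, 55, 50, 54, 51, 20, 48, 27, 47, 29]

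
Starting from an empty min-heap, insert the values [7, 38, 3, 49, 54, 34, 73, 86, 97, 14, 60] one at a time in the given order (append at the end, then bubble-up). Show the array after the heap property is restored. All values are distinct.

Insert 7:
  append 7 at index 0 → [7] (no swap needed)
Insert 38:
  append 38 at index 1 → [7, 38] (no swap needed)
Insert 3:
  append 3 at index 2 → [7, 38, 3]
  3 < parent 7 at index 0, swap → [3, 38, 7]
Insert 49:
  append 49 at index 3 → [3, 38, 7, 49] (no swap needed)
Insert 54:
  append 54 at index 4 → [3, 38, 7, 49, 54] (no swap needed)
Insert 34:
  append 34 at index 5 → [3, 38, 7, 49, 54, 34] (no swap needed)
Insert 73:
  append 73 at index 6 → [3, 38, 7, 49, 54, 34, 73] (no swap needed)
Insert 86:
  append 86 at index 7 → [3, 38, 7, 49, 54, 34, 73, 86] (no swap needed)
Insert 97:
  append 97 at index 8 → [3, 38, 7, 49, 54, 34, 73, 86, 97] (no swap needed)
Insert 14:
  append 14 at index 9 → [3, 38, 7, 49, 54, 34, 73, 86, 97, 14]
  14 < parent 54 at index 4, swap → [3, 38, 7, 49, 14, 34, 73, 86, 97, 54]
  14 < parent 38 at index 1, swap → [3, 14, 7, 49, 38, 34, 73, 86, 97, 54]
Insert 60:
  append 60 at index 10 → [3, 14, 7, 49, 38, 34, 73, 86, 97, 54, 60] (no swap needed)

[3, 14, 7, 49, 38, 34, 73, 86, 97, 54, 60]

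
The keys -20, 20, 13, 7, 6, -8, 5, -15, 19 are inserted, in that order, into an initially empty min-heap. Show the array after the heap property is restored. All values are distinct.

[-20, -15, -8, 6, 7, 13, 5, 20, 19]

Insert -20:
  append -20 at index 0 → [-20] (no swap needed)
Insert 20:
  append 20 at index 1 → [-20, 20] (no swap needed)
Insert 13:
  append 13 at index 2 → [-20, 20, 13] (no swap needed)
Insert 7:
  append 7 at index 3 → [-20, 20, 13, 7]
  7 < parent 20 at index 1, swap → [-20, 7, 13, 20]
Insert 6:
  append 6 at index 4 → [-20, 7, 13, 20, 6]
  6 < parent 7 at index 1, swap → [-20, 6, 13, 20, 7]
Insert -8:
  append -8 at index 5 → [-20, 6, 13, 20, 7, -8]
  -8 < parent 13 at index 2, swap → [-20, 6, -8, 20, 7, 13]
Insert 5:
  append 5 at index 6 → [-20, 6, -8, 20, 7, 13, 5] (no swap needed)
Insert -15:
  append -15 at index 7 → [-20, 6, -8, 20, 7, 13, 5, -15]
  -15 < parent 20 at index 3, swap → [-20, 6, -8, -15, 7, 13, 5, 20]
  -15 < parent 6 at index 1, swap → [-20, -15, -8, 6, 7, 13, 5, 20]
Insert 19:
  append 19 at index 8 → [-20, -15, -8, 6, 7, 13, 5, 20, 19] (no swap needed)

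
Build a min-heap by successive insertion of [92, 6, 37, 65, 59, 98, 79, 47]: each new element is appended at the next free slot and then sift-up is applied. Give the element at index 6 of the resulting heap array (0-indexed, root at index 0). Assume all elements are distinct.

79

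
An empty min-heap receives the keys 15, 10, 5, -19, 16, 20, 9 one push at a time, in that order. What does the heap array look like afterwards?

Insert 15:
  append 15 at index 0 → [15] (no swap needed)
Insert 10:
  append 10 at index 1 → [15, 10]
  10 < parent 15 at index 0, swap → [10, 15]
Insert 5:
  append 5 at index 2 → [10, 15, 5]
  5 < parent 10 at index 0, swap → [5, 15, 10]
Insert -19:
  append -19 at index 3 → [5, 15, 10, -19]
  -19 < parent 15 at index 1, swap → [5, -19, 10, 15]
  -19 < parent 5 at index 0, swap → [-19, 5, 10, 15]
Insert 16:
  append 16 at index 4 → [-19, 5, 10, 15, 16] (no swap needed)
Insert 20:
  append 20 at index 5 → [-19, 5, 10, 15, 16, 20] (no swap needed)
Insert 9:
  append 9 at index 6 → [-19, 5, 10, 15, 16, 20, 9]
  9 < parent 10 at index 2, swap → [-19, 5, 9, 15, 16, 20, 10]

[-19, 5, 9, 15, 16, 20, 10]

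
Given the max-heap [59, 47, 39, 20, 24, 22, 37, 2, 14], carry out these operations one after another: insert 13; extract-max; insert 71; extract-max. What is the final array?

[47, 24, 39, 20, 13, 22, 37, 2, 14]

insert 13:
  append 13 at index 9 → [59, 47, 39, 20, 24, 22, 37, 2, 14, 13] (no swap needed)
extract-max → returns 59:
  remove root 59; move last element 13 to root → [13, 47, 39, 20, 24, 22, 37, 2, 14]
  13 vs larger child 47 at index 1, swap → [47, 13, 39, 20, 24, 22, 37, 2, 14]
  13 vs larger child 24 at index 4, swap → [47, 24, 39, 20, 13, 22, 37, 2, 14]
insert 71:
  append 71 at index 9 → [47, 24, 39, 20, 13, 22, 37, 2, 14, 71]
  71 > parent 13 at index 4, swap → [47, 24, 39, 20, 71, 22, 37, 2, 14, 13]
  71 > parent 24 at index 1, swap → [47, 71, 39, 20, 24, 22, 37, 2, 14, 13]
  71 > parent 47 at index 0, swap → [71, 47, 39, 20, 24, 22, 37, 2, 14, 13]
extract-max → returns 71:
  remove root 71; move last element 13 to root → [13, 47, 39, 20, 24, 22, 37, 2, 14]
  13 vs larger child 47 at index 1, swap → [47, 13, 39, 20, 24, 22, 37, 2, 14]
  13 vs larger child 24 at index 4, swap → [47, 24, 39, 20, 13, 22, 37, 2, 14]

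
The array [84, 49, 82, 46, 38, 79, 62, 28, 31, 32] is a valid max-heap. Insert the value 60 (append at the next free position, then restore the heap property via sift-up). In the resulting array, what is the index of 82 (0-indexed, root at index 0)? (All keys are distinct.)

2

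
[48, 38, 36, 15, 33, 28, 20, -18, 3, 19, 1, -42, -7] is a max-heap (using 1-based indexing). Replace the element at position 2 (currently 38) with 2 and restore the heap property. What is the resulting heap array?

[48, 33, 36, 15, 19, 28, 20, -18, 3, 2, 1, -42, -7]

set index 2 from 38 to 2 → [48, 2, 36, 15, 33, 28, 20, -18, 3, 19, 1, -42, -7]
2 vs larger child 33 at index 5, swap → [48, 33, 36, 15, 2, 28, 20, -18, 3, 19, 1, -42, -7]
2 vs larger child 19 at index 10, swap → [48, 33, 36, 15, 19, 28, 20, -18, 3, 2, 1, -42, -7]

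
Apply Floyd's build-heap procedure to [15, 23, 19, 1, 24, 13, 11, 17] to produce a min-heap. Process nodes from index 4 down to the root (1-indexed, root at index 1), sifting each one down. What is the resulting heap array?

sift down from index 4: already satisfies heap property
sift down from index 3:
  19 vs smaller child 11 at index 7, swap → [15, 23, 11, 1, 24, 13, 19, 17]
sift down from index 2:
  23 vs smaller child 1 at index 4, swap → [15, 1, 11, 23, 24, 13, 19, 17]
  23 vs only child 17 at index 8, swap → [15, 1, 11, 17, 24, 13, 19, 23]
sift down from index 1:
  15 vs smaller child 1 at index 2, swap → [1, 15, 11, 17, 24, 13, 19, 23]

[1, 15, 11, 17, 24, 13, 19, 23]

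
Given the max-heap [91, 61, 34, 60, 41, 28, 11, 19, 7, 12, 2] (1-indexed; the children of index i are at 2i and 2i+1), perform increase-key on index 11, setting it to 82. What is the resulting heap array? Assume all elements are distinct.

set index 11 from 2 to 82 → [91, 61, 34, 60, 41, 28, 11, 19, 7, 12, 82]
82 > parent 41 at index 5, swap → [91, 61, 34, 60, 82, 28, 11, 19, 7, 12, 41]
82 > parent 61 at index 2, swap → [91, 82, 34, 60, 61, 28, 11, 19, 7, 12, 41]

[91, 82, 34, 60, 61, 28, 11, 19, 7, 12, 41]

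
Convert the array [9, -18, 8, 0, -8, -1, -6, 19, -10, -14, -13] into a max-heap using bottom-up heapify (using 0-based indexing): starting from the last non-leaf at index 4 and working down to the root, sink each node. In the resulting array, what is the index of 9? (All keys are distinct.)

1

sift down from index 4: already satisfies heap property
sift down from index 3:
  0 vs larger child 19 at index 7, swap → [9, -18, 8, 19, -8, -1, -6, 0, -10, -14, -13]
sift down from index 2: already satisfies heap property
sift down from index 1:
  -18 vs larger child 19 at index 3, swap → [9, 19, 8, -18, -8, -1, -6, 0, -10, -14, -13]
  -18 vs larger child 0 at index 7, swap → [9, 19, 8, 0, -8, -1, -6, -18, -10, -14, -13]
sift down from index 0:
  9 vs larger child 19 at index 1, swap → [19, 9, 8, 0, -8, -1, -6, -18, -10, -14, -13]
resulting array: [19, 9, 8, 0, -8, -1, -6, -18, -10, -14, -13]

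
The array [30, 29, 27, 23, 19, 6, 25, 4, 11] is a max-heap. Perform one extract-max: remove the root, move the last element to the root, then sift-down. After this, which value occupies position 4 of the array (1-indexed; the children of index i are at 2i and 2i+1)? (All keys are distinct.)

11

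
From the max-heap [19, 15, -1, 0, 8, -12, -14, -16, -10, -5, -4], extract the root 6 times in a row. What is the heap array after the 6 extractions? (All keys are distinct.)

[-5, -10, -12, -14, -16]

extract-max #1 returns 19:
  remove root 19; move last element -4 to root → [-4, 15, -1, 0, 8, -12, -14, -16, -10, -5]
  -4 vs larger child 15 at index 1, swap → [15, -4, -1, 0, 8, -12, -14, -16, -10, -5]
  -4 vs larger child 8 at index 4, swap → [15, 8, -1, 0, -4, -12, -14, -16, -10, -5]
extract-max #2 returns 15:
  remove root 15; move last element -5 to root → [-5, 8, -1, 0, -4, -12, -14, -16, -10]
  -5 vs larger child 8 at index 1, swap → [8, -5, -1, 0, -4, -12, -14, -16, -10]
  -5 vs larger child 0 at index 3, swap → [8, 0, -1, -5, -4, -12, -14, -16, -10]
extract-max #3 returns 8:
  remove root 8; move last element -10 to root → [-10, 0, -1, -5, -4, -12, -14, -16]
  -10 vs larger child 0 at index 1, swap → [0, -10, -1, -5, -4, -12, -14, -16]
  -10 vs larger child -4 at index 4, swap → [0, -4, -1, -5, -10, -12, -14, -16]
extract-max #4 returns 0:
  remove root 0; move last element -16 to root → [-16, -4, -1, -5, -10, -12, -14]
  -16 vs larger child -1 at index 2, swap → [-1, -4, -16, -5, -10, -12, -14]
  -16 vs larger child -12 at index 5, swap → [-1, -4, -12, -5, -10, -16, -14]
extract-max #5 returns -1:
  remove root -1; move last element -14 to root → [-14, -4, -12, -5, -10, -16]
  -14 vs larger child -4 at index 1, swap → [-4, -14, -12, -5, -10, -16]
  -14 vs larger child -5 at index 3, swap → [-4, -5, -12, -14, -10, -16]
extract-max #6 returns -4:
  remove root -4; move last element -16 to root → [-16, -5, -12, -14, -10]
  -16 vs larger child -5 at index 1, swap → [-5, -16, -12, -14, -10]
  -16 vs larger child -10 at index 4, swap → [-5, -10, -12, -14, -16]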